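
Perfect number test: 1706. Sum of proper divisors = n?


Proper divisors of 1706: 1, 2, 853
Sum = 1 + 2 + 853 = 856

No, 1706 is not perfect (856 ≠ 1706)


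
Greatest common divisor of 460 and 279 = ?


460 = 1 * 279 + 181
279 = 1 * 181 + 98
181 = 1 * 98 + 83
98 = 1 * 83 + 15
83 = 5 * 15 + 8
15 = 1 * 8 + 7
8 = 1 * 7 + 1
7 = 7 * 1 + 0
GCD = 1


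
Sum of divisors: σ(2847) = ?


Divisors of 2847: 1, 3, 13, 39, 73, 219, 949, 2847
Sum = 1 + 3 + 13 + 39 + 73 + 219 + 949 + 2847 = 4144

σ(2847) = 4144


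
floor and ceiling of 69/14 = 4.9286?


69/14 = 4.9286
floor = 4
ceil = 5

floor = 4, ceil = 5


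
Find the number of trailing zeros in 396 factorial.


floor(396/5) = 79
floor(396/25) = 15
floor(396/125) = 3
Total = 97

97 trailing zeros


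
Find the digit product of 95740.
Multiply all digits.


9 × 5 × 7 × 4 × 0 = 0


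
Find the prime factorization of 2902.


2902 / 2 = 1451
1451 / 1451 = 1
2902 = 2 × 1451


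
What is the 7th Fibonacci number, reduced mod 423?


F(k) mod 423 for k=1..7:
1, 1, 2, 3, 5, 8, 13
F(7) mod 423 = 13


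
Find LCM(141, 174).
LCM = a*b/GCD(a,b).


GCD(141, 174) = 3
LCM = 141*174/3 = 24534/3 = 8178

LCM = 8178


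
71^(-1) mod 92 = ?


Use the extended Euclidean algorithm on (92, 71); each row r = 92*s + 71*t:
r=92, s=1, t=0
r=71, s=0, t=1
q=1: r=21, s=1, t=-1   [92*(1) + 71*(-1) = 21]
q=3: r=8, s=-3, t=4   [92*(-3) + 71*(4) = 8]
q=2: r=5, s=7, t=-9   [92*(7) + 71*(-9) = 5]
q=1: r=3, s=-10, t=13   [92*(-10) + 71*(13) = 3]
q=1: r=2, s=17, t=-22   [92*(17) + 71*(-22) = 2]
q=1: r=1, s=-27, t=35   [92*(-27) + 71*(35) = 1]
q=2: r=0, s=71, t=-92   [92*(71) + 71*(-92) = 0]
GCD = 1 with t = 35, so 71*(35) ≡ 1 (mod 92)
Inverse = 35 mod 92 = 35
Check: 71 * 35 = 2485 ≡ 1 (mod 92)

71^(-1) ≡ 35 (mod 92)


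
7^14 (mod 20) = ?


7^1 mod 20 = 7
7^2 mod 20 = 9
7^3 mod 20 = 3
7^4 mod 20 = 1
7^5 mod 20 = 7
7^6 mod 20 = 9
7^7 mod 20 = 3
7^8 mod 20 = 1
7^9 mod 20 = 7
7^10 mod 20 = 9
7^11 mod 20 = 3
7^12 mod 20 = 1
7^13 mod 20 = 7
7^14 mod 20 = 9


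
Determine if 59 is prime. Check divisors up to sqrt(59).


Check divisors up to sqrt(59) = 7.6811
No divisors found.
59 is prime.

Yes, 59 is prime


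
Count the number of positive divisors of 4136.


4136 = 2^3 × 11^1 × 47^1
d(4136) = (3+1) × (1+1) × (1+1) = 16

16 divisors


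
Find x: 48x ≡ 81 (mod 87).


GCD(48, 87) = 3 divides 81
Divide: 16x ≡ 27 (mod 29)
x ≡ 18 (mod 29)


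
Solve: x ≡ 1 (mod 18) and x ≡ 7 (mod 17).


M = 18*17 = 306
M1 = M/18 = 17, M2 = M/17 = 18
M1^(-1) mod 18 = 17, M2^(-1) mod 17 = 1
x = 1*17*17 + 7*18*1 = 415
415 mod 306 = 109
Check: 109 mod 18 = 1 ✓, 109 mod 17 = 7 ✓

x ≡ 109 (mod 306)


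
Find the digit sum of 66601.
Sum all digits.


6 + 6 + 6 + 0 + 1 = 19


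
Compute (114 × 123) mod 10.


114 × 123 = 14022
14022 mod 10 = 2


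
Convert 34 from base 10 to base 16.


34 (base 10) = 34 (decimal)
34 (decimal) = 22 (base 16)


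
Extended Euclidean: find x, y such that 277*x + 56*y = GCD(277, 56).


Tabular extended Euclidean (each row: r = 277*s + 56*t):
r=277, s=1, t=0
r=56, s=0, t=1
q=4: r=53, s=1, t=-4   [277*(1) + 56*(-4) = 53]
q=1: r=3, s=-1, t=5   [277*(-1) + 56*(5) = 3]
q=17: r=2, s=18, t=-89   [277*(18) + 56*(-89) = 2]
q=1: r=1, s=-19, t=94   [277*(-19) + 56*(94) = 1]
q=2: r=0, s=56, t=-277   [277*(56) + 56*(-277) = 0]
GCD = 1; from the row with r=1: x=-19, y=94
Check: 277*(-19) + 56*(94) = -5263 + 5264 = 1

GCD = 1, x = -19, y = 94


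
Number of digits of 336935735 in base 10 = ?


336935735 has 9 digits in base 10
floor(log10(336935735)) + 1 = floor(8.5275) + 1 = 9

9 digits (base 10)


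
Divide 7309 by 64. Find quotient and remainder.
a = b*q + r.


7309 = 64 * 114 + 13
Check: 7296 + 13 = 7309

q = 114, r = 13


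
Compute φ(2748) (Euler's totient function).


2748 = 2^2 × 3 × 229
Prime factors: 2, 3, 229
φ(2748) = 2748 × (1-1/2) × (1-1/3) × (1-1/229)
= 2748 × 1/2 × 2/3 × 228/229 = 912

φ(2748) = 912


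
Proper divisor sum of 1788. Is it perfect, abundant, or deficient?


Proper divisors: 1, 2, 3, 4, 6, 12, 149, 298, 447, 596, 894
Sum = 1 + 2 + 3 + 4 + 6 + 12 + 149 + 298 + 447 + 596 + 894 = 2412
2412 > 1788 → abundant

s(1788) = 2412 (abundant)


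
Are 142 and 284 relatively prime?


Euclidean algorithm:
284 = 2 * 142 + 0
GCD(142, 284) = 142

No, not coprime (GCD = 142)


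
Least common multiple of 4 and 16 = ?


GCD(4, 16) = 4
LCM = 4*16/4 = 64/4 = 16

LCM = 16


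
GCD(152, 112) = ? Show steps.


152 = 1 * 112 + 40
112 = 2 * 40 + 32
40 = 1 * 32 + 8
32 = 4 * 8 + 0
GCD = 8


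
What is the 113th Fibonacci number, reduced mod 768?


F(k) mod 768 for k=1..113:
1, 1, 2, 3, 5, 8, 13, 21, 34, 55, 89, 144, 233, 377, 610, 219, 61, 280, 341, 621, 194, 47, 241, 288, 529, 49, 578, 627, 437, 296, 733, 261, 226, 487, 713, 432, 377, 41, 418, 459, 109, 568, 677, 477, 386, 95, 481, 576, 289, 97, 386, 483, 101, 584, 685, 501, 418, 151, 569, 720, 521, 473, 226, 699, 157, 88, 245, 333, 578, 143, 721, 96, 49, 145, 194, 339, 533, 104, 637, 741, 610, 583, 425, 240, 665, 137, 34, 171, 205, 376, 581, 189, 2, 191, 193, 384, 577, 193, 2, 195, 197, 392, 589, 213, 34, 247, 281, 528, 41, 569, 610, 411, 253
F(113) mod 768 = 253


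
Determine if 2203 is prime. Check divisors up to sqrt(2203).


Check divisors up to sqrt(2203) = 46.9361
No divisors found.
2203 is prime.

Yes, 2203 is prime


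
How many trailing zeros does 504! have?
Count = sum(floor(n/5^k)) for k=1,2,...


floor(504/5) = 100
floor(504/25) = 20
floor(504/125) = 4
Total = 124

124 trailing zeros


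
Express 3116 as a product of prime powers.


3116 / 2 = 1558
1558 / 2 = 779
779 / 19 = 41
41 / 41 = 1
3116 = 2^2 × 19 × 41


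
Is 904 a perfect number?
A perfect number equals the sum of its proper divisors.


Proper divisors of 904: 1, 2, 4, 8, 113, 226, 452
Sum = 1 + 2 + 4 + 8 + 113 + 226 + 452 = 806

No, 904 is not perfect (806 ≠ 904)


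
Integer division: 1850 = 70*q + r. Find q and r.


1850 = 70 * 26 + 30
Check: 1820 + 30 = 1850

q = 26, r = 30


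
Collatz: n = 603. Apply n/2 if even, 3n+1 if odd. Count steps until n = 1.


603 → 1810 → 905 → 2716 → 1358 → 679 → 2038 → 1019 → 3058 → 1529 → 4588 → 2294 → 1147 → 3442 → 1721 → 5164 → 2582 → 1291 → 3874 → 1937 → 5812 → 2906 → 1453 → 4360 → 2180 → 1090 → 545 → 1636 → 818 → 409 → 1228 → 614 → 307 → 922 → 461 → 1384 → 692 → 346 → 173 → 520 → 260 → 130 → 65 → 196 → 98 → 49 → 148 → 74 → 37 → 112 → 56 → 28 → 14 → 7 → 22 → 11 → 34 → 17 → 52 → 26 → 13 → 40 → 20 → 10 → 5 → 16 → 8 → 4 → 2 → 1
Total steps = 69

69 steps


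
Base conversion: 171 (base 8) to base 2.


171 (base 8) = 121 (decimal)
121 (decimal) = 1111001 (base 2)


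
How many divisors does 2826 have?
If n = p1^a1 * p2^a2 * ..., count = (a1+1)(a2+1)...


2826 = 2^1 × 3^2 × 157^1
d(2826) = (1+1) × (2+1) × (1+1) = 12

12 divisors


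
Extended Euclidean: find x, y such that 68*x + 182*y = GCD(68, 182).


Tabular extended Euclidean (each row: r = 68*s + 182*t):
r=68, s=1, t=0
r=182, s=0, t=1
q=0: r=68, s=1, t=0   [68*(1) + 182*(0) = 68]
q=2: r=46, s=-2, t=1   [68*(-2) + 182*(1) = 46]
q=1: r=22, s=3, t=-1   [68*(3) + 182*(-1) = 22]
q=2: r=2, s=-8, t=3   [68*(-8) + 182*(3) = 2]
q=11: r=0, s=91, t=-34   [68*(91) + 182*(-34) = 0]
GCD = 2; from the row with r=2: x=-8, y=3
Check: 68*(-8) + 182*(3) = -544 + 546 = 2

GCD = 2, x = -8, y = 3


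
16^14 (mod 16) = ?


16^1 mod 16 = 0
16^2 mod 16 = 0
16^3 mod 16 = 0
16^4 mod 16 = 0
16^5 mod 16 = 0
16^6 mod 16 = 0
16^7 mod 16 = 0
16^8 mod 16 = 0
16^9 mod 16 = 0
16^10 mod 16 = 0
16^11 mod 16 = 0
16^12 mod 16 = 0
16^13 mod 16 = 0
16^14 mod 16 = 0


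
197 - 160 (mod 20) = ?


197 - 160 = 37
37 mod 20 = 17


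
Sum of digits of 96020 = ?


9 + 6 + 0 + 2 + 0 = 17


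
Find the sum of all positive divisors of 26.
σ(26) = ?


Divisors of 26: 1, 2, 13, 26
Sum = 1 + 2 + 13 + 26 = 42

σ(26) = 42


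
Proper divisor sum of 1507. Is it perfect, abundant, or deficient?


Proper divisors: 1, 11, 137
Sum = 1 + 11 + 137 = 149
149 < 1507 → deficient

s(1507) = 149 (deficient)


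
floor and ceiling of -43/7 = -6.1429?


-43/7 = -6.1429
floor = -7
ceil = -6

floor = -7, ceil = -6


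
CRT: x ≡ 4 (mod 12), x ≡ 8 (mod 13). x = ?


M = 12*13 = 156
M1 = M/12 = 13, M2 = M/13 = 12
M1^(-1) mod 12 = 1, M2^(-1) mod 13 = 12
x = 4*13*1 + 8*12*12 = 1204
1204 mod 156 = 112
Check: 112 mod 12 = 4 ✓, 112 mod 13 = 8 ✓

x ≡ 112 (mod 156)


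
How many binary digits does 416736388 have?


416736388 in base 2 = 11000110101101110010010000100
Number of digits = 29

29 digits (base 2)


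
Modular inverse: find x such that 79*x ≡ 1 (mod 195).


Use the extended Euclidean algorithm on (195, 79); each row r = 195*s + 79*t:
r=195, s=1, t=0
r=79, s=0, t=1
q=2: r=37, s=1, t=-2   [195*(1) + 79*(-2) = 37]
q=2: r=5, s=-2, t=5   [195*(-2) + 79*(5) = 5]
q=7: r=2, s=15, t=-37   [195*(15) + 79*(-37) = 2]
q=2: r=1, s=-32, t=79   [195*(-32) + 79*(79) = 1]
q=2: r=0, s=79, t=-195   [195*(79) + 79*(-195) = 0]
GCD = 1 with t = 79, so 79*(79) ≡ 1 (mod 195)
Inverse = 79 mod 195 = 79
Check: 79 * 79 = 6241 ≡ 1 (mod 195)

79^(-1) ≡ 79 (mod 195)


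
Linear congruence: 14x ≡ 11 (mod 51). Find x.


GCD(14, 51) = 1, unique solution
a^(-1) mod 51 = 11
x = 11 * 11 mod 51 = 19

x ≡ 19 (mod 51)


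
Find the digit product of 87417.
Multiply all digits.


8 × 7 × 4 × 1 × 7 = 1568


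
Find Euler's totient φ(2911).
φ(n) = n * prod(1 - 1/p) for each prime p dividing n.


2911 = 41 × 71
Prime factors: 41, 71
φ(2911) = 2911 × (1-1/41) × (1-1/71)
= 2911 × 40/41 × 70/71 = 2800

φ(2911) = 2800


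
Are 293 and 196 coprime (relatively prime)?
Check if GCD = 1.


Euclidean algorithm:
293 = 1 * 196 + 97
196 = 2 * 97 + 2
97 = 48 * 2 + 1
2 = 2 * 1 + 0
GCD(293, 196) = 1

Yes, coprime (GCD = 1)


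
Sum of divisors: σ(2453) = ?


Divisors of 2453: 1, 11, 223, 2453
Sum = 1 + 11 + 223 + 2453 = 2688

σ(2453) = 2688


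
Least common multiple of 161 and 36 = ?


GCD(161, 36) = 1
LCM = 161*36/1 = 5796/1 = 5796

LCM = 5796


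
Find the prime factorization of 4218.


4218 / 2 = 2109
2109 / 3 = 703
703 / 19 = 37
37 / 37 = 1
4218 = 2 × 3 × 19 × 37


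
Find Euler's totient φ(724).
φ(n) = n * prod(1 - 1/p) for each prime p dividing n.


724 = 2^2 × 181
Prime factors: 2, 181
φ(724) = 724 × (1-1/2) × (1-1/181)
= 724 × 1/2 × 180/181 = 360

φ(724) = 360


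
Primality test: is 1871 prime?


Check divisors up to sqrt(1871) = 43.2551
No divisors found.
1871 is prime.

Yes, 1871 is prime


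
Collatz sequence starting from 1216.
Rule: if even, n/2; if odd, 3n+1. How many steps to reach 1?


1216 → 608 → 304 → 152 → 76 → 38 → 19 → 58 → 29 → 88 → 44 → 22 → 11 → 34 → 17 → 52 → 26 → 13 → 40 → 20 → 10 → 5 → 16 → 8 → 4 → 2 → 1
Total steps = 26

26 steps


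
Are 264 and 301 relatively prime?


Euclidean algorithm:
301 = 1 * 264 + 37
264 = 7 * 37 + 5
37 = 7 * 5 + 2
5 = 2 * 2 + 1
2 = 2 * 1 + 0
GCD(264, 301) = 1

Yes, coprime (GCD = 1)


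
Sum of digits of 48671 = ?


4 + 8 + 6 + 7 + 1 = 26


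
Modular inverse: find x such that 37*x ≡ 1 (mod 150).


Use the extended Euclidean algorithm on (150, 37); each row r = 150*s + 37*t:
r=150, s=1, t=0
r=37, s=0, t=1
q=4: r=2, s=1, t=-4   [150*(1) + 37*(-4) = 2]
q=18: r=1, s=-18, t=73   [150*(-18) + 37*(73) = 1]
q=2: r=0, s=37, t=-150   [150*(37) + 37*(-150) = 0]
GCD = 1 with t = 73, so 37*(73) ≡ 1 (mod 150)
Inverse = 73 mod 150 = 73
Check: 37 * 73 = 2701 ≡ 1 (mod 150)

37^(-1) ≡ 73 (mod 150)


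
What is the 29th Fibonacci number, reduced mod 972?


F(k) mod 972 for k=1..29:
1, 1, 2, 3, 5, 8, 13, 21, 34, 55, 89, 144, 233, 377, 610, 15, 625, 640, 293, 933, 254, 215, 469, 684, 181, 865, 74, 939, 41
F(29) mod 972 = 41


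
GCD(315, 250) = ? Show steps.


315 = 1 * 250 + 65
250 = 3 * 65 + 55
65 = 1 * 55 + 10
55 = 5 * 10 + 5
10 = 2 * 5 + 0
GCD = 5


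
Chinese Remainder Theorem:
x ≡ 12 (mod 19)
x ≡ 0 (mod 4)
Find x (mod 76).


M = 19*4 = 76
M1 = M/19 = 4, M2 = M/4 = 19
M1^(-1) mod 19 = 5, M2^(-1) mod 4 = 3
x = 12*4*5 + 0*19*3 = 240
240 mod 76 = 12
Check: 12 mod 19 = 12 ✓, 12 mod 4 = 0 ✓

x ≡ 12 (mod 76)


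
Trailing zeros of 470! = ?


floor(470/5) = 94
floor(470/25) = 18
floor(470/125) = 3
Total = 115

115 trailing zeros


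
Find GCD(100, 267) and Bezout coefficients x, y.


Tabular extended Euclidean (each row: r = 100*s + 267*t):
r=100, s=1, t=0
r=267, s=0, t=1
q=0: r=100, s=1, t=0   [100*(1) + 267*(0) = 100]
q=2: r=67, s=-2, t=1   [100*(-2) + 267*(1) = 67]
q=1: r=33, s=3, t=-1   [100*(3) + 267*(-1) = 33]
q=2: r=1, s=-8, t=3   [100*(-8) + 267*(3) = 1]
q=33: r=0, s=267, t=-100   [100*(267) + 267*(-100) = 0]
GCD = 1; from the row with r=1: x=-8, y=3
Check: 100*(-8) + 267*(3) = -800 + 801 = 1

GCD = 1, x = -8, y = 3


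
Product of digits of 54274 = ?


5 × 4 × 2 × 7 × 4 = 1120


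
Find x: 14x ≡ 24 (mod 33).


GCD(14, 33) = 1, unique solution
a^(-1) mod 33 = 26
x = 26 * 24 mod 33 = 30

x ≡ 30 (mod 33)


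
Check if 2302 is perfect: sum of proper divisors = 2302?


Proper divisors of 2302: 1, 2, 1151
Sum = 1 + 2 + 1151 = 1154

No, 2302 is not perfect (1154 ≠ 2302)


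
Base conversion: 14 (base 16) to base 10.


14 (base 16) = 20 (decimal)
20 (decimal) = 20 (base 10)


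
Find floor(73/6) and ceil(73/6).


73/6 = 12.1667
floor = 12
ceil = 13

floor = 12, ceil = 13


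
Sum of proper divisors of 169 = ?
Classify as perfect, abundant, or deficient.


Proper divisors: 1, 13
Sum = 1 + 13 = 14
14 < 169 → deficient

s(169) = 14 (deficient)


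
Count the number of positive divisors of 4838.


4838 = 2^1 × 41^1 × 59^1
d(4838) = (1+1) × (1+1) × (1+1) = 8

8 divisors


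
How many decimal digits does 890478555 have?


890478555 has 9 digits in base 10
floor(log10(890478555)) + 1 = floor(8.9496) + 1 = 9

9 digits (base 10)


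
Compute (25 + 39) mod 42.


25 + 39 = 64
64 mod 42 = 22


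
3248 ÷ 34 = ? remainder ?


3248 = 34 * 95 + 18
Check: 3230 + 18 = 3248

q = 95, r = 18


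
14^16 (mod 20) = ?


14^1 mod 20 = 14
14^2 mod 20 = 16
14^3 mod 20 = 4
14^4 mod 20 = 16
14^5 mod 20 = 4
14^6 mod 20 = 16
14^7 mod 20 = 4
14^8 mod 20 = 16
14^9 mod 20 = 4
14^10 mod 20 = 16
14^11 mod 20 = 4
14^12 mod 20 = 16
14^13 mod 20 = 4
14^14 mod 20 = 16
14^15 mod 20 = 4
14^16 mod 20 = 16


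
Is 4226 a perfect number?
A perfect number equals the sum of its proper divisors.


Proper divisors of 4226: 1, 2, 2113
Sum = 1 + 2 + 2113 = 2116

No, 4226 is not perfect (2116 ≠ 4226)


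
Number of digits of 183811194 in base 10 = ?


183811194 has 9 digits in base 10
floor(log10(183811194)) + 1 = floor(8.2644) + 1 = 9

9 digits (base 10)


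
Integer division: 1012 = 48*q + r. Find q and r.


1012 = 48 * 21 + 4
Check: 1008 + 4 = 1012

q = 21, r = 4


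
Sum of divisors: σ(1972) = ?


Divisors of 1972: 1, 2, 4, 17, 29, 34, 58, 68, 116, 493, 986, 1972
Sum = 1 + 2 + 4 + 17 + 29 + 34 + 58 + 68 + 116 + 493 + 986 + 1972 = 3780

σ(1972) = 3780


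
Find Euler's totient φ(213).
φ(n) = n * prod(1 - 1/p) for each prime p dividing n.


213 = 3 × 71
Prime factors: 3, 71
φ(213) = 213 × (1-1/3) × (1-1/71)
= 213 × 2/3 × 70/71 = 140

φ(213) = 140


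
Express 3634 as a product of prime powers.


3634 / 2 = 1817
1817 / 23 = 79
79 / 79 = 1
3634 = 2 × 23 × 79


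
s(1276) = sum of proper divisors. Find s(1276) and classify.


Proper divisors: 1, 2, 4, 11, 22, 29, 44, 58, 116, 319, 638
Sum = 1 + 2 + 4 + 11 + 22 + 29 + 44 + 58 + 116 + 319 + 638 = 1244
1244 < 1276 → deficient

s(1276) = 1244 (deficient)


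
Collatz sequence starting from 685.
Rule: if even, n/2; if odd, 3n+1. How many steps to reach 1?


685 → 2056 → 1028 → 514 → 257 → 772 → 386 → 193 → 580 → 290 → 145 → 436 → 218 → 109 → 328 → 164 → 82 → 41 → 124 → 62 → 31 → 94 → 47 → 142 → 71 → 214 → 107 → 322 → 161 → 484 → 242 → 121 → 364 → 182 → 91 → 274 → 137 → 412 → 206 → 103 → 310 → 155 → 466 → 233 → 700 → 350 → 175 → 526 → 263 → 790 → 395 → 1186 → 593 → 1780 → 890 → 445 → 1336 → 668 → 334 → 167 → 502 → 251 → 754 → 377 → 1132 → 566 → 283 → 850 → 425 → 1276 → 638 → 319 → 958 → 479 → 1438 → 719 → 2158 → 1079 → 3238 → 1619 → 4858 → 2429 → 7288 → 3644 → 1822 → 911 → 2734 → 1367 → 4102 → 2051 → 6154 → 3077 → 9232 → 4616 → 2308 → 1154 → 577 → 1732 → 866 → 433 → 1300 → 650 → 325 → 976 → 488 → 244 → 122 → 61 → 184 → 92 → 46 → 23 → 70 → 35 → 106 → 53 → 160 → 80 → 40 → 20 → 10 → 5 → 16 → 8 → 4 → 2 → 1
Total steps = 126

126 steps


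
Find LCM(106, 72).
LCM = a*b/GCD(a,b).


GCD(106, 72) = 2
LCM = 106*72/2 = 7632/2 = 3816

LCM = 3816


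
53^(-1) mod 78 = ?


Use the extended Euclidean algorithm on (78, 53); each row r = 78*s + 53*t:
r=78, s=1, t=0
r=53, s=0, t=1
q=1: r=25, s=1, t=-1   [78*(1) + 53*(-1) = 25]
q=2: r=3, s=-2, t=3   [78*(-2) + 53*(3) = 3]
q=8: r=1, s=17, t=-25   [78*(17) + 53*(-25) = 1]
q=3: r=0, s=-53, t=78   [78*(-53) + 53*(78) = 0]
GCD = 1 with t = -25, so 53*(-25) ≡ 1 (mod 78)
Inverse = -25 mod 78 = 53
Check: 53 * 53 = 2809 ≡ 1 (mod 78)

53^(-1) ≡ 53 (mod 78)


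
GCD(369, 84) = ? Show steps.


369 = 4 * 84 + 33
84 = 2 * 33 + 18
33 = 1 * 18 + 15
18 = 1 * 15 + 3
15 = 5 * 3 + 0
GCD = 3


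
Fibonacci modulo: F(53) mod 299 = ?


F(k) mod 299 for k=1..53:
1, 1, 2, 3, 5, 8, 13, 21, 34, 55, 89, 144, 233, 78, 12, 90, 102, 192, 294, 187, 182, 70, 252, 23, 275, 298, 274, 273, 248, 222, 171, 94, 265, 60, 26, 86, 112, 198, 11, 209, 220, 130, 51, 181, 232, 114, 47, 161, 208, 70, 278, 49, 28
F(53) mod 299 = 28


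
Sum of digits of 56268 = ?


5 + 6 + 2 + 6 + 8 = 27


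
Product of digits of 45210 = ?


4 × 5 × 2 × 1 × 0 = 0


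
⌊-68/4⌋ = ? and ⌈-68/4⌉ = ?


-68/4 = -17.0000
floor = -17
ceil = -17

floor = -17, ceil = -17


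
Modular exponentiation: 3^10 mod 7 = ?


3^1 mod 7 = 3
3^2 mod 7 = 2
3^3 mod 7 = 6
3^4 mod 7 = 4
3^5 mod 7 = 5
3^6 mod 7 = 1
3^7 mod 7 = 3
3^8 mod 7 = 2
3^9 mod 7 = 6
3^10 mod 7 = 4


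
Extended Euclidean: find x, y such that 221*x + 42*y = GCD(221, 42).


Tabular extended Euclidean (each row: r = 221*s + 42*t):
r=221, s=1, t=0
r=42, s=0, t=1
q=5: r=11, s=1, t=-5   [221*(1) + 42*(-5) = 11]
q=3: r=9, s=-3, t=16   [221*(-3) + 42*(16) = 9]
q=1: r=2, s=4, t=-21   [221*(4) + 42*(-21) = 2]
q=4: r=1, s=-19, t=100   [221*(-19) + 42*(100) = 1]
q=2: r=0, s=42, t=-221   [221*(42) + 42*(-221) = 0]
GCD = 1; from the row with r=1: x=-19, y=100
Check: 221*(-19) + 42*(100) = -4199 + 4200 = 1

GCD = 1, x = -19, y = 100


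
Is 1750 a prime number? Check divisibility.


1750 / 2 = 875 (exact division)
1750 is NOT prime.

No, 1750 is not prime


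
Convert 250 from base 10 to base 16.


250 (base 10) = 250 (decimal)
250 (decimal) = FA (base 16)


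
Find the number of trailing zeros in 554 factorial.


floor(554/5) = 110
floor(554/25) = 22
floor(554/125) = 4
Total = 136

136 trailing zeros


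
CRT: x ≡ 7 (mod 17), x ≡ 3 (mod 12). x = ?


M = 17*12 = 204
M1 = M/17 = 12, M2 = M/12 = 17
M1^(-1) mod 17 = 10, M2^(-1) mod 12 = 5
x = 7*12*10 + 3*17*5 = 1095
1095 mod 204 = 75
Check: 75 mod 17 = 7 ✓, 75 mod 12 = 3 ✓

x ≡ 75 (mod 204)


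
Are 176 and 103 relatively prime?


Euclidean algorithm:
176 = 1 * 103 + 73
103 = 1 * 73 + 30
73 = 2 * 30 + 13
30 = 2 * 13 + 4
13 = 3 * 4 + 1
4 = 4 * 1 + 0
GCD(176, 103) = 1

Yes, coprime (GCD = 1)


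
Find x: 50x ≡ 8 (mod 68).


GCD(50, 68) = 2 divides 8
Divide: 25x ≡ 4 (mod 34)
x ≡ 26 (mod 34)


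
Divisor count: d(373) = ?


373 = 373^1
d(373) = (1+1) = 2

2 divisors


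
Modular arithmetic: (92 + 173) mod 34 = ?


92 + 173 = 265
265 mod 34 = 27


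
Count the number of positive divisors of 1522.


1522 = 2^1 × 761^1
d(1522) = (1+1) × (1+1) = 4

4 divisors


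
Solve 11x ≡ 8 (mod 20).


GCD(11, 20) = 1, unique solution
a^(-1) mod 20 = 11
x = 11 * 8 mod 20 = 8

x ≡ 8 (mod 20)


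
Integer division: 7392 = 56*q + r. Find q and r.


7392 = 56 * 132 + 0
Check: 7392 + 0 = 7392

q = 132, r = 0


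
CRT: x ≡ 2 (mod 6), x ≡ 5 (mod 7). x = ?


M = 6*7 = 42
M1 = M/6 = 7, M2 = M/7 = 6
M1^(-1) mod 6 = 1, M2^(-1) mod 7 = 6
x = 2*7*1 + 5*6*6 = 194
194 mod 42 = 26
Check: 26 mod 6 = 2 ✓, 26 mod 7 = 5 ✓

x ≡ 26 (mod 42)


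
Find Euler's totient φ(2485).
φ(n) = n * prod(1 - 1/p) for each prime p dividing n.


2485 = 5 × 7 × 71
Prime factors: 5, 7, 71
φ(2485) = 2485 × (1-1/5) × (1-1/7) × (1-1/71)
= 2485 × 4/5 × 6/7 × 70/71 = 1680

φ(2485) = 1680


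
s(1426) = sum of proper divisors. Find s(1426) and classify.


Proper divisors: 1, 2, 23, 31, 46, 62, 713
Sum = 1 + 2 + 23 + 31 + 46 + 62 + 713 = 878
878 < 1426 → deficient

s(1426) = 878 (deficient)


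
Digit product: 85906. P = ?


8 × 5 × 9 × 0 × 6 = 0


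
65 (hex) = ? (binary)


65 (base 16) = 101 (decimal)
101 (decimal) = 1100101 (base 2)


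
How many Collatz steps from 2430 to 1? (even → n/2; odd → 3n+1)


2430 → 1215 → 3646 → 1823 → 5470 → 2735 → 8206 → 4103 → 12310 → 6155 → 18466 → 9233 → 27700 → 13850 → 6925 → 20776 → 10388 → 5194 → 2597 → 7792 → 3896 → 1948 → 974 → 487 → 1462 → 731 → 2194 → 1097 → 3292 → 1646 → 823 → 2470 → 1235 → 3706 → 1853 → 5560 → 2780 → 1390 → 695 → 2086 → 1043 → 3130 → 1565 → 4696 → 2348 → 1174 → 587 → 1762 → 881 → 2644 → 1322 → 661 → 1984 → 992 → 496 → 248 → 124 → 62 → 31 → 94 → 47 → 142 → 71 → 214 → 107 → 322 → 161 → 484 → 242 → 121 → 364 → 182 → 91 → 274 → 137 → 412 → 206 → 103 → 310 → 155 → 466 → 233 → 700 → 350 → 175 → 526 → 263 → 790 → 395 → 1186 → 593 → 1780 → 890 → 445 → 1336 → 668 → 334 → 167 → 502 → 251 → 754 → 377 → 1132 → 566 → 283 → 850 → 425 → 1276 → 638 → 319 → 958 → 479 → 1438 → 719 → 2158 → 1079 → 3238 → 1619 → 4858 → 2429 → 7288 → 3644 → 1822 → 911 → 2734 → 1367 → 4102 → 2051 → 6154 → 3077 → 9232 → 4616 → 2308 → 1154 → 577 → 1732 → 866 → 433 → 1300 → 650 → 325 → 976 → 488 → 244 → 122 → 61 → 184 → 92 → 46 → 23 → 70 → 35 → 106 → 53 → 160 → 80 → 40 → 20 → 10 → 5 → 16 → 8 → 4 → 2 → 1
Total steps = 164

164 steps


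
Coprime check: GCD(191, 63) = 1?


Euclidean algorithm:
191 = 3 * 63 + 2
63 = 31 * 2 + 1
2 = 2 * 1 + 0
GCD(191, 63) = 1

Yes, coprime (GCD = 1)


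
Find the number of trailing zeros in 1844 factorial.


floor(1844/5) = 368
floor(1844/25) = 73
floor(1844/125) = 14
floor(1844/625) = 2
Total = 457

457 trailing zeros


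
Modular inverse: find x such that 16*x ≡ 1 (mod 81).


Use the extended Euclidean algorithm on (81, 16); each row r = 81*s + 16*t:
r=81, s=1, t=0
r=16, s=0, t=1
q=5: r=1, s=1, t=-5   [81*(1) + 16*(-5) = 1]
q=16: r=0, s=-16, t=81   [81*(-16) + 16*(81) = 0]
GCD = 1 with t = -5, so 16*(-5) ≡ 1 (mod 81)
Inverse = -5 mod 81 = 76
Check: 16 * 76 = 1216 ≡ 1 (mod 81)

16^(-1) ≡ 76 (mod 81)


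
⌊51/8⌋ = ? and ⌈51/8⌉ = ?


51/8 = 6.3750
floor = 6
ceil = 7

floor = 6, ceil = 7


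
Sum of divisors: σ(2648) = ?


Divisors of 2648: 1, 2, 4, 8, 331, 662, 1324, 2648
Sum = 1 + 2 + 4 + 8 + 331 + 662 + 1324 + 2648 = 4980

σ(2648) = 4980


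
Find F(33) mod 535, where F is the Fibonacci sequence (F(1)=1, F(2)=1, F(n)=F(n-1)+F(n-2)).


F(k) mod 535 for k=1..33:
1, 1, 2, 3, 5, 8, 13, 21, 34, 55, 89, 144, 233, 377, 75, 452, 527, 444, 436, 345, 246, 56, 302, 358, 125, 483, 73, 21, 94, 115, 209, 324, 533
F(33) mod 535 = 533


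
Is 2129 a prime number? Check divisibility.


Check divisors up to sqrt(2129) = 46.1411
No divisors found.
2129 is prime.

Yes, 2129 is prime


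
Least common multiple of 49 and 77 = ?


GCD(49, 77) = 7
LCM = 49*77/7 = 3773/7 = 539

LCM = 539


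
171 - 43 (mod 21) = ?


171 - 43 = 128
128 mod 21 = 2


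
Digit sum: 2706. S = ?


2 + 7 + 0 + 6 = 15


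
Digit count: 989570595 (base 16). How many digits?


989570595 in base 16 = 3AFBA623
Number of digits = 8

8 digits (base 16)


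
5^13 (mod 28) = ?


5^1 mod 28 = 5
5^2 mod 28 = 25
5^3 mod 28 = 13
5^4 mod 28 = 9
5^5 mod 28 = 17
5^6 mod 28 = 1
5^7 mod 28 = 5
5^8 mod 28 = 25
5^9 mod 28 = 13
5^10 mod 28 = 9
5^11 mod 28 = 17
5^12 mod 28 = 1
5^13 mod 28 = 5


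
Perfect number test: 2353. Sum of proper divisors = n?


Proper divisors of 2353: 1, 13, 181
Sum = 1 + 13 + 181 = 195

No, 2353 is not perfect (195 ≠ 2353)


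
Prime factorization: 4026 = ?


4026 / 2 = 2013
2013 / 3 = 671
671 / 11 = 61
61 / 61 = 1
4026 = 2 × 3 × 11 × 61


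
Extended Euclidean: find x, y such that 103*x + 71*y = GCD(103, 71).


Tabular extended Euclidean (each row: r = 103*s + 71*t):
r=103, s=1, t=0
r=71, s=0, t=1
q=1: r=32, s=1, t=-1   [103*(1) + 71*(-1) = 32]
q=2: r=7, s=-2, t=3   [103*(-2) + 71*(3) = 7]
q=4: r=4, s=9, t=-13   [103*(9) + 71*(-13) = 4]
q=1: r=3, s=-11, t=16   [103*(-11) + 71*(16) = 3]
q=1: r=1, s=20, t=-29   [103*(20) + 71*(-29) = 1]
q=3: r=0, s=-71, t=103   [103*(-71) + 71*(103) = 0]
GCD = 1; from the row with r=1: x=20, y=-29
Check: 103*(20) + 71*(-29) = 2060 - 2059 = 1

GCD = 1, x = 20, y = -29


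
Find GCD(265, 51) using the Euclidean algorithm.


265 = 5 * 51 + 10
51 = 5 * 10 + 1
10 = 10 * 1 + 0
GCD = 1


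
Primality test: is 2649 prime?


2649 / 3 = 883 (exact division)
2649 is NOT prime.

No, 2649 is not prime


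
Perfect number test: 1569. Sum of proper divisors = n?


Proper divisors of 1569: 1, 3, 523
Sum = 1 + 3 + 523 = 527

No, 1569 is not perfect (527 ≠ 1569)


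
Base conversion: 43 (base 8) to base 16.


43 (base 8) = 35 (decimal)
35 (decimal) = 23 (base 16)


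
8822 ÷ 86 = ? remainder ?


8822 = 86 * 102 + 50
Check: 8772 + 50 = 8822

q = 102, r = 50


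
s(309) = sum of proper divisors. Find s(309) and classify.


Proper divisors: 1, 3, 103
Sum = 1 + 3 + 103 = 107
107 < 309 → deficient

s(309) = 107 (deficient)


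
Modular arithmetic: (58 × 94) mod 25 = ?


58 × 94 = 5452
5452 mod 25 = 2


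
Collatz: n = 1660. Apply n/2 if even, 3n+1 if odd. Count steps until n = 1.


1660 → 830 → 415 → 1246 → 623 → 1870 → 935 → 2806 → 1403 → 4210 → 2105 → 6316 → 3158 → 1579 → 4738 → 2369 → 7108 → 3554 → 1777 → 5332 → 2666 → 1333 → 4000 → 2000 → 1000 → 500 → 250 → 125 → 376 → 188 → 94 → 47 → 142 → 71 → 214 → 107 → 322 → 161 → 484 → 242 → 121 → 364 → 182 → 91 → 274 → 137 → 412 → 206 → 103 → 310 → 155 → 466 → 233 → 700 → 350 → 175 → 526 → 263 → 790 → 395 → 1186 → 593 → 1780 → 890 → 445 → 1336 → 668 → 334 → 167 → 502 → 251 → 754 → 377 → 1132 → 566 → 283 → 850 → 425 → 1276 → 638 → 319 → 958 → 479 → 1438 → 719 → 2158 → 1079 → 3238 → 1619 → 4858 → 2429 → 7288 → 3644 → 1822 → 911 → 2734 → 1367 → 4102 → 2051 → 6154 → 3077 → 9232 → 4616 → 2308 → 1154 → 577 → 1732 → 866 → 433 → 1300 → 650 → 325 → 976 → 488 → 244 → 122 → 61 → 184 → 92 → 46 → 23 → 70 → 35 → 106 → 53 → 160 → 80 → 40 → 20 → 10 → 5 → 16 → 8 → 4 → 2 → 1
Total steps = 135

135 steps


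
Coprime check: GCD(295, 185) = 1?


Euclidean algorithm:
295 = 1 * 185 + 110
185 = 1 * 110 + 75
110 = 1 * 75 + 35
75 = 2 * 35 + 5
35 = 7 * 5 + 0
GCD(295, 185) = 5

No, not coprime (GCD = 5)


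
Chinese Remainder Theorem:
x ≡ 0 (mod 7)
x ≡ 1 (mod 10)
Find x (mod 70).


M = 7*10 = 70
M1 = M/7 = 10, M2 = M/10 = 7
M1^(-1) mod 7 = 5, M2^(-1) mod 10 = 3
x = 0*10*5 + 1*7*3 = 21
21 mod 70 = 21
Check: 21 mod 7 = 0 ✓, 21 mod 10 = 1 ✓

x ≡ 21 (mod 70)


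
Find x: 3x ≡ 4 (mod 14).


GCD(3, 14) = 1, unique solution
a^(-1) mod 14 = 5
x = 5 * 4 mod 14 = 6

x ≡ 6 (mod 14)


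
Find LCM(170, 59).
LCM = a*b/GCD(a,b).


GCD(170, 59) = 1
LCM = 170*59/1 = 10030/1 = 10030

LCM = 10030


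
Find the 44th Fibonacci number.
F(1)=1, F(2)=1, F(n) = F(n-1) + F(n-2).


Sequence: 1, 1, 2, 3, 5, 8, 13, 21, 34, 55, 89, 144, 233, 377, 610, 987, 1597, 2584, 4181, 6765, 10946, 17711, 28657, 46368, 75025, 121393, 196418, 317811, 514229, 832040, 1346269, 2178309, 3524578, 5702887, 9227465, 14930352, 24157817, 39088169, 63245986, 102334155, 165580141, 267914296, 433494437, 701408733
F(44) = 701408733


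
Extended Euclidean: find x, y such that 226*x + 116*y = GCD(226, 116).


Tabular extended Euclidean (each row: r = 226*s + 116*t):
r=226, s=1, t=0
r=116, s=0, t=1
q=1: r=110, s=1, t=-1   [226*(1) + 116*(-1) = 110]
q=1: r=6, s=-1, t=2   [226*(-1) + 116*(2) = 6]
q=18: r=2, s=19, t=-37   [226*(19) + 116*(-37) = 2]
q=3: r=0, s=-58, t=113   [226*(-58) + 116*(113) = 0]
GCD = 2; from the row with r=2: x=19, y=-37
Check: 226*(19) + 116*(-37) = 4294 - 4292 = 2

GCD = 2, x = 19, y = -37


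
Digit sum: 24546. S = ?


2 + 4 + 5 + 4 + 6 = 21


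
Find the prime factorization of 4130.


4130 / 2 = 2065
2065 / 5 = 413
413 / 7 = 59
59 / 59 = 1
4130 = 2 × 5 × 7 × 59


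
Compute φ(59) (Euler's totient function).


59 = 59
Prime factors: 59
φ(59) = 59 × (1-1/59)
= 59 × 58/59 = 58

φ(59) = 58


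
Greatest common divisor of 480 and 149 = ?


480 = 3 * 149 + 33
149 = 4 * 33 + 17
33 = 1 * 17 + 16
17 = 1 * 16 + 1
16 = 16 * 1 + 0
GCD = 1


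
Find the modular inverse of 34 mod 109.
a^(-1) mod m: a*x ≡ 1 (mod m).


Use the extended Euclidean algorithm on (109, 34); each row r = 109*s + 34*t:
r=109, s=1, t=0
r=34, s=0, t=1
q=3: r=7, s=1, t=-3   [109*(1) + 34*(-3) = 7]
q=4: r=6, s=-4, t=13   [109*(-4) + 34*(13) = 6]
q=1: r=1, s=5, t=-16   [109*(5) + 34*(-16) = 1]
q=6: r=0, s=-34, t=109   [109*(-34) + 34*(109) = 0]
GCD = 1 with t = -16, so 34*(-16) ≡ 1 (mod 109)
Inverse = -16 mod 109 = 93
Check: 34 * 93 = 3162 ≡ 1 (mod 109)

34^(-1) ≡ 93 (mod 109)


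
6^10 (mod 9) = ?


6^1 mod 9 = 6
6^2 mod 9 = 0
6^3 mod 9 = 0
6^4 mod 9 = 0
6^5 mod 9 = 0
6^6 mod 9 = 0
6^7 mod 9 = 0
6^8 mod 9 = 0
6^9 mod 9 = 0
6^10 mod 9 = 0


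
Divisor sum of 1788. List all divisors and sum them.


Divisors of 1788: 1, 2, 3, 4, 6, 12, 149, 298, 447, 596, 894, 1788
Sum = 1 + 2 + 3 + 4 + 6 + 12 + 149 + 298 + 447 + 596 + 894 + 1788 = 4200

σ(1788) = 4200


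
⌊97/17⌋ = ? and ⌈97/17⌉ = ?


97/17 = 5.7059
floor = 5
ceil = 6

floor = 5, ceil = 6


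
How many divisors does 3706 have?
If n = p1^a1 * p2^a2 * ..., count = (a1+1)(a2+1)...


3706 = 2^1 × 17^1 × 109^1
d(3706) = (1+1) × (1+1) × (1+1) = 8

8 divisors


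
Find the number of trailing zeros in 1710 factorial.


floor(1710/5) = 342
floor(1710/25) = 68
floor(1710/125) = 13
floor(1710/625) = 2
Total = 425

425 trailing zeros


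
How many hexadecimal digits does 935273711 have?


935273711 in base 16 = 37BF24EF
Number of digits = 8

8 digits (base 16)


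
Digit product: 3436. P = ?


3 × 4 × 3 × 6 = 216


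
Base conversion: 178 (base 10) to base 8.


178 (base 10) = 178 (decimal)
178 (decimal) = 262 (base 8)


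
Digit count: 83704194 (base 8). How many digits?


83704194 in base 8 = 477234602
Number of digits = 9

9 digits (base 8)


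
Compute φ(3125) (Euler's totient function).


3125 = 5^5
Prime factors: 5
φ(3125) = 3125 × (1-1/5)
= 3125 × 4/5 = 2500

φ(3125) = 2500


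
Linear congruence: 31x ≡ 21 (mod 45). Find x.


GCD(31, 45) = 1, unique solution
a^(-1) mod 45 = 16
x = 16 * 21 mod 45 = 21

x ≡ 21 (mod 45)


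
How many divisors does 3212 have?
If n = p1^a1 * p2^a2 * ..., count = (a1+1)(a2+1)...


3212 = 2^2 × 11^1 × 73^1
d(3212) = (2+1) × (1+1) × (1+1) = 12

12 divisors


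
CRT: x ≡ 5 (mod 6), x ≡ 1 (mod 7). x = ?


M = 6*7 = 42
M1 = M/6 = 7, M2 = M/7 = 6
M1^(-1) mod 6 = 1, M2^(-1) mod 7 = 6
x = 5*7*1 + 1*6*6 = 71
71 mod 42 = 29
Check: 29 mod 6 = 5 ✓, 29 mod 7 = 1 ✓

x ≡ 29 (mod 42)


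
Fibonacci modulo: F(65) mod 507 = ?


F(k) mod 507 for k=1..65:
1, 1, 2, 3, 5, 8, 13, 21, 34, 55, 89, 144, 233, 377, 103, 480, 76, 49, 125, 174, 299, 473, 265, 231, 496, 220, 209, 429, 131, 53, 184, 237, 421, 151, 65, 216, 281, 497, 271, 261, 25, 286, 311, 90, 401, 491, 385, 369, 247, 109, 356, 465, 314, 272, 79, 351, 430, 274, 197, 471, 161, 125, 286, 411, 190
F(65) mod 507 = 190


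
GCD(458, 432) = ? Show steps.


458 = 1 * 432 + 26
432 = 16 * 26 + 16
26 = 1 * 16 + 10
16 = 1 * 10 + 6
10 = 1 * 6 + 4
6 = 1 * 4 + 2
4 = 2 * 2 + 0
GCD = 2


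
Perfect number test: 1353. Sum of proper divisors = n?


Proper divisors of 1353: 1, 3, 11, 33, 41, 123, 451
Sum = 1 + 3 + 11 + 33 + 41 + 123 + 451 = 663

No, 1353 is not perfect (663 ≠ 1353)


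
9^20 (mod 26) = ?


9^1 mod 26 = 9
9^2 mod 26 = 3
9^3 mod 26 = 1
9^4 mod 26 = 9
9^5 mod 26 = 3
9^6 mod 26 = 1
9^7 mod 26 = 9
9^8 mod 26 = 3
9^9 mod 26 = 1
9^10 mod 26 = 9
9^11 mod 26 = 3
9^12 mod 26 = 1
9^13 mod 26 = 9
9^14 mod 26 = 3
9^15 mod 26 = 1
9^16 mod 26 = 9
9^17 mod 26 = 3
9^18 mod 26 = 1
9^19 mod 26 = 9
9^20 mod 26 = 3


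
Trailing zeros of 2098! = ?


floor(2098/5) = 419
floor(2098/25) = 83
floor(2098/125) = 16
floor(2098/625) = 3
Total = 521

521 trailing zeros


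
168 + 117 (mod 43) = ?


168 + 117 = 285
285 mod 43 = 27


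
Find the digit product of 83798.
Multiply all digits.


8 × 3 × 7 × 9 × 8 = 12096


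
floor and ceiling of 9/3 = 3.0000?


9/3 = 3.0000
floor = 3
ceil = 3

floor = 3, ceil = 3


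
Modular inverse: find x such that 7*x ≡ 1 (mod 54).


Use the extended Euclidean algorithm on (54, 7); each row r = 54*s + 7*t:
r=54, s=1, t=0
r=7, s=0, t=1
q=7: r=5, s=1, t=-7   [54*(1) + 7*(-7) = 5]
q=1: r=2, s=-1, t=8   [54*(-1) + 7*(8) = 2]
q=2: r=1, s=3, t=-23   [54*(3) + 7*(-23) = 1]
q=2: r=0, s=-7, t=54   [54*(-7) + 7*(54) = 0]
GCD = 1 with t = -23, so 7*(-23) ≡ 1 (mod 54)
Inverse = -23 mod 54 = 31
Check: 7 * 31 = 217 ≡ 1 (mod 54)

7^(-1) ≡ 31 (mod 54)


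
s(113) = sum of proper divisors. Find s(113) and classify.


Proper divisors: 1
Sum = 1 = 1
1 < 113 → deficient

s(113) = 1 (deficient)


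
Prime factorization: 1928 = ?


1928 / 2 = 964
964 / 2 = 482
482 / 2 = 241
241 / 241 = 1
1928 = 2^3 × 241


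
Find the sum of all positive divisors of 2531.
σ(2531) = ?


Divisors of 2531: 1, 2531
Sum = 1 + 2531 = 2532

σ(2531) = 2532


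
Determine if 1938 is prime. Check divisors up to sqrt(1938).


1938 / 2 = 969 (exact division)
1938 is NOT prime.

No, 1938 is not prime


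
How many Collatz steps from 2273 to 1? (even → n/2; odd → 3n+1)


2273 → 6820 → 3410 → 1705 → 5116 → 2558 → 1279 → 3838 → 1919 → 5758 → 2879 → 8638 → 4319 → 12958 → 6479 → 19438 → 9719 → 29158 → 14579 → 43738 → 21869 → 65608 → 32804 → 16402 → 8201 → 24604 → 12302 → 6151 → 18454 → 9227 → 27682 → 13841 → 41524 → 20762 → 10381 → 31144 → 15572 → 7786 → 3893 → 11680 → 5840 → 2920 → 1460 → 730 → 365 → 1096 → 548 → 274 → 137 → 412 → 206 → 103 → 310 → 155 → 466 → 233 → 700 → 350 → 175 → 526 → 263 → 790 → 395 → 1186 → 593 → 1780 → 890 → 445 → 1336 → 668 → 334 → 167 → 502 → 251 → 754 → 377 → 1132 → 566 → 283 → 850 → 425 → 1276 → 638 → 319 → 958 → 479 → 1438 → 719 → 2158 → 1079 → 3238 → 1619 → 4858 → 2429 → 7288 → 3644 → 1822 → 911 → 2734 → 1367 → 4102 → 2051 → 6154 → 3077 → 9232 → 4616 → 2308 → 1154 → 577 → 1732 → 866 → 433 → 1300 → 650 → 325 → 976 → 488 → 244 → 122 → 61 → 184 → 92 → 46 → 23 → 70 → 35 → 106 → 53 → 160 → 80 → 40 → 20 → 10 → 5 → 16 → 8 → 4 → 2 → 1
Total steps = 138

138 steps


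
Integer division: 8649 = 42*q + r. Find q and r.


8649 = 42 * 205 + 39
Check: 8610 + 39 = 8649

q = 205, r = 39


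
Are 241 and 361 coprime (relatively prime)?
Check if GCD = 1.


Euclidean algorithm:
361 = 1 * 241 + 120
241 = 2 * 120 + 1
120 = 120 * 1 + 0
GCD(241, 361) = 1

Yes, coprime (GCD = 1)


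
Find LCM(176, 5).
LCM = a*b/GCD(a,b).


GCD(176, 5) = 1
LCM = 176*5/1 = 880/1 = 880

LCM = 880


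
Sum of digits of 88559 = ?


8 + 8 + 5 + 5 + 9 = 35


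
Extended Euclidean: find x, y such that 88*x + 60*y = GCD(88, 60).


Tabular extended Euclidean (each row: r = 88*s + 60*t):
r=88, s=1, t=0
r=60, s=0, t=1
q=1: r=28, s=1, t=-1   [88*(1) + 60*(-1) = 28]
q=2: r=4, s=-2, t=3   [88*(-2) + 60*(3) = 4]
q=7: r=0, s=15, t=-22   [88*(15) + 60*(-22) = 0]
GCD = 4; from the row with r=4: x=-2, y=3
Check: 88*(-2) + 60*(3) = -176 + 180 = 4

GCD = 4, x = -2, y = 3


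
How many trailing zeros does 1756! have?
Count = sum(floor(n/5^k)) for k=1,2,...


floor(1756/5) = 351
floor(1756/25) = 70
floor(1756/125) = 14
floor(1756/625) = 2
Total = 437

437 trailing zeros


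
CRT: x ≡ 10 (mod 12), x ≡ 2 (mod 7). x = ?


M = 12*7 = 84
M1 = M/12 = 7, M2 = M/7 = 12
M1^(-1) mod 12 = 7, M2^(-1) mod 7 = 3
x = 10*7*7 + 2*12*3 = 562
562 mod 84 = 58
Check: 58 mod 12 = 10 ✓, 58 mod 7 = 2 ✓

x ≡ 58 (mod 84)


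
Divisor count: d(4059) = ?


4059 = 3^2 × 11^1 × 41^1
d(4059) = (2+1) × (1+1) × (1+1) = 12

12 divisors


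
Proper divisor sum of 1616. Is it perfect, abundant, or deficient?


Proper divisors: 1, 2, 4, 8, 16, 101, 202, 404, 808
Sum = 1 + 2 + 4 + 8 + 16 + 101 + 202 + 404 + 808 = 1546
1546 < 1616 → deficient

s(1616) = 1546 (deficient)


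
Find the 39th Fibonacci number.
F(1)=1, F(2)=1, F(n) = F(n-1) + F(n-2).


Sequence: 1, 1, 2, 3, 5, 8, 13, 21, 34, 55, 89, 144, 233, 377, 610, 987, 1597, 2584, 4181, 6765, 10946, 17711, 28657, 46368, 75025, 121393, 196418, 317811, 514229, 832040, 1346269, 2178309, 3524578, 5702887, 9227465, 14930352, 24157817, 39088169, 63245986
F(39) = 63245986


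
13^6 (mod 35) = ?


13^1 mod 35 = 13
13^2 mod 35 = 29
13^3 mod 35 = 27
13^4 mod 35 = 1
13^5 mod 35 = 13
13^6 mod 35 = 29


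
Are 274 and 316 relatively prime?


Euclidean algorithm:
316 = 1 * 274 + 42
274 = 6 * 42 + 22
42 = 1 * 22 + 20
22 = 1 * 20 + 2
20 = 10 * 2 + 0
GCD(274, 316) = 2

No, not coprime (GCD = 2)


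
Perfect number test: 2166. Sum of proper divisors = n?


Proper divisors of 2166: 1, 2, 3, 6, 19, 38, 57, 114, 361, 722, 1083
Sum = 1 + 2 + 3 + 6 + 19 + 38 + 57 + 114 + 361 + 722 + 1083 = 2406

No, 2166 is not perfect (2406 ≠ 2166)


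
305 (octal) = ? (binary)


305 (base 8) = 197 (decimal)
197 (decimal) = 11000101 (base 2)


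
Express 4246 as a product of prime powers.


4246 / 2 = 2123
2123 / 11 = 193
193 / 193 = 1
4246 = 2 × 11 × 193


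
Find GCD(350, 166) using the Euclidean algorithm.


350 = 2 * 166 + 18
166 = 9 * 18 + 4
18 = 4 * 4 + 2
4 = 2 * 2 + 0
GCD = 2


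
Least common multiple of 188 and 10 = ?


GCD(188, 10) = 2
LCM = 188*10/2 = 1880/2 = 940

LCM = 940


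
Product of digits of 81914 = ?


8 × 1 × 9 × 1 × 4 = 288
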